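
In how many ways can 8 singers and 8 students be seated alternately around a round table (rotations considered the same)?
Fix one of the singers: (8-1)! ways for the remaining singers, × 8! ways for the students = 5040 × 40320 = 203212800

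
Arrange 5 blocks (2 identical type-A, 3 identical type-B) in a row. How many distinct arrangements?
5! / (2! × 3!) = 10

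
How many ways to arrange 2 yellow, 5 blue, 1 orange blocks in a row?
8! / (2! × 5! × 1!) = 168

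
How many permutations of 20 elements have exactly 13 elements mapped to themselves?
Choose the 13 fixed points C(20,13) = 77520, derange the rest: !7 = Σ_{j=0}^{7} (-1)^j·7!/j! = 5040 - 5040 + 2520 - 840 + 210 - 42 + 7 - 1 = 1854. Product = 77520 × 1854 = 143722080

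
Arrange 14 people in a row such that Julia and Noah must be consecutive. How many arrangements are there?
Treat the 2 as one block: (14-2+1)! × 2! = 6227020800 × 2 = 12454041600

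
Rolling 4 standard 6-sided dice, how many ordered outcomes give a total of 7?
Coefficient of x^7 in (x + x² + ... + x^6)^4. By inclusion-exclusion on dice exceeding 6: Σ_j (-1)^j C(4,j)·C(7-1-6j, 3) = C(4,0)·C(6,3) = 1·20 = 20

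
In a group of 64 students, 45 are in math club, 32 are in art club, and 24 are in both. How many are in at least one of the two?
|A∪B| = |A| + |B| - |A∩B| = 45 + 32 - 24 = 53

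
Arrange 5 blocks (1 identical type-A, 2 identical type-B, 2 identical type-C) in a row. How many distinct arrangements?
5! / (1! × 2! × 2!) = 30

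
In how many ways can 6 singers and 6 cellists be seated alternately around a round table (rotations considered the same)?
Fix one of the singers: (6-1)! ways for the remaining singers, × 6! ways for the cellists = 120 × 720 = 86400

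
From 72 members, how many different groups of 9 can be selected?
C(72,9) = 72!/(9!×63!) = 85113005120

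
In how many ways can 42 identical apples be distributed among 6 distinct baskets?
C(42+6-1, 6-1) = C(47, 5) = 1533939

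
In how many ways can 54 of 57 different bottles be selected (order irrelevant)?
C(57,54) = 57!/(54!×3!) = 29260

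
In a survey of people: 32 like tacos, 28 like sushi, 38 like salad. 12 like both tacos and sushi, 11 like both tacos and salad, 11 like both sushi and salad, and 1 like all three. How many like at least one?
|A∪B∪C| = 32+28+38-12-11-11+1 = 65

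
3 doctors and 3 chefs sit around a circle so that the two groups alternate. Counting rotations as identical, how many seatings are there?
Fix one of the doctors: (3-1)! ways for the remaining doctors, × 3! ways for the chefs = 2 × 6 = 12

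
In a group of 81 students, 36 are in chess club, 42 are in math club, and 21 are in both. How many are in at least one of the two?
|A∪B| = |A| + |B| - |A∩B| = 36 + 42 - 21 = 57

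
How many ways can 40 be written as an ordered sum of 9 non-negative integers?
C(40+9-1, 9-1) = C(48, 8) = 377348994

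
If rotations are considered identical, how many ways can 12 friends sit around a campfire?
Circular: fix one position, arrange the rest. (12-1)! = 39916800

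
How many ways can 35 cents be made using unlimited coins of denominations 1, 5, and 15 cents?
Coefficient of x^35 in 1/(1-x^1) · 1/(1-x^5) · 1/(1-x^15). Case on j = number of 15-cent coins (j = 0..2); remainder r = 35 - 15j is made from {1,5} in ⌊r/5⌋+1 ways. r = 35, 20, 5 → 8 + 5 + 2 = 15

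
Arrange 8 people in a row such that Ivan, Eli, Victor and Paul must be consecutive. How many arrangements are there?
Treat the 4 as one block: (8-4+1)! × 4! = 120 × 24 = 2880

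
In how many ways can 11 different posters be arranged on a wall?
11! = 39916800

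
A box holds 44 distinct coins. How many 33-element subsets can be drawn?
C(44,33) = 44!/(33!×11!) = 7669339132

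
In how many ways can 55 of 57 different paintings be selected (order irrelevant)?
C(57,55) = 57!/(55!×2!) = 1596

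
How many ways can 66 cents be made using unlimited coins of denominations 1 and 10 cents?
Coefficient of x^66 in 1/(1-x^1) · 1/(1-x^10). Use j coins of 10 for j = 0..⌊66/10⌋ = 6, the rest in 1s: 6 + 1 = 7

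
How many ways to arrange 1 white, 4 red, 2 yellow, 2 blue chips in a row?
9! / (1! × 4! × 2! × 2!) = 3780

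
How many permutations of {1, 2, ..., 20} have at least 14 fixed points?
Exactly j fixed points: C(20,j)·!(20-j); sum over j ≥ 14 (derangement numbers via !m = (m-1)·(!(m-1) + !(m-2)): !0..!6 = 1, 0, 1, 2, 9, 44, 265). Σ_{j=14}^{20} C(20,j)·!(20-j) = C(20,14)·!6 + C(20,15)·!5 + C(20,16)·!4 + C(20,17)·!3 + C(20,18)·!2 + C(20,19)·!1 + C(20,20)·!0 = 38760·265 + 15504·44 + 4845·9 + 1140·2 + 190·1 + 20·0 + 1·1 = 10999652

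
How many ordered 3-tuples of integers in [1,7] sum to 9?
Coefficient of x^9 in (x + x² + ... + x^7)^3. By inclusion-exclusion on dice exceeding 7: Σ_j (-1)^j C(3,j)·C(9-1-7j, 2) = C(3,0)·C(8,2) = 1·28 = 28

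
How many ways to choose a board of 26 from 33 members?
C(33,26) = 33!/(26!×7!) = 4272048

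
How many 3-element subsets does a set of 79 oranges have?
C(79,3) = 79!/(3!×76!) = 79079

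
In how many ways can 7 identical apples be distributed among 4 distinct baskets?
C(7+4-1, 4-1) = C(10, 3) = 120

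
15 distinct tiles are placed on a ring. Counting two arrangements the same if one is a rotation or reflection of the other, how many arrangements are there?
(15-1)!/2 = 87178291200/2 = 43589145600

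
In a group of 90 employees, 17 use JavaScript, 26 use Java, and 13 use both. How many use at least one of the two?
|A∪B| = |A| + |B| - |A∩B| = 17 + 26 - 13 = 30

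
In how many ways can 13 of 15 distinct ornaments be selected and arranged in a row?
P(15,13) = 15!/(15-13)! = 653837184000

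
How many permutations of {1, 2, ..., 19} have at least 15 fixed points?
Exactly j fixed points: C(19,j)·!(19-j); sum over j ≥ 15 (derangement numbers via !m = (m-1)·(!(m-1) + !(m-2)): !0..!4 = 1, 0, 1, 2, 9). Σ_{j=15}^{19} C(19,j)·!(19-j) = C(19,15)·!4 + C(19,16)·!3 + C(19,17)·!2 + C(19,18)·!1 + C(19,19)·!0 = 3876·9 + 969·2 + 171·1 + 19·0 + 1·1 = 36994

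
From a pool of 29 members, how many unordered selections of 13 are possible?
C(29,13) = 29!/(13!×16!) = 67863915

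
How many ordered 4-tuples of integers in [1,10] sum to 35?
Coefficient of x^35 in (x + x² + ... + x^10)^4. By inclusion-exclusion on dice exceeding 10: Σ_j (-1)^j C(4,j)·C(35-1-10j, 3) = C(4,0)·C(34,3) - C(4,1)·C(24,3) + C(4,2)·C(14,3) - C(4,3)·C(4,3) = 1·5984 - 4·2024 + 6·364 - 4·4 = 56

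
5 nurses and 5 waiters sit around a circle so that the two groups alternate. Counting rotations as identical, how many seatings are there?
Fix one of the nurses: (5-1)! ways for the remaining nurses, × 5! ways for the waiters = 24 × 120 = 2880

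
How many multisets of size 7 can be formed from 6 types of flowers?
C(7+6-1, 6-1) = C(12, 5) = 792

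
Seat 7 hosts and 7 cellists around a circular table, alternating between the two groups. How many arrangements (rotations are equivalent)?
Fix one of the hosts: (7-1)! ways for the remaining hosts, × 7! ways for the cellists = 720 × 5040 = 3628800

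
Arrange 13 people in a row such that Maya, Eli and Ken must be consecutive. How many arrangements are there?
Treat the 3 as one block: (13-3+1)! × 3! = 39916800 × 6 = 239500800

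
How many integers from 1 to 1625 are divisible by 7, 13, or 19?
⌊1625/7⌋+⌊1625/13⌋+⌊1625/19⌋ - ⌊1625/91⌋-⌊1625/133⌋-⌊1625/247⌋ + ⌊1625/1729⌋ = 232+125+85 - 17-12-6 + 0 = 407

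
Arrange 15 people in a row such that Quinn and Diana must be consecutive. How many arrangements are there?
Treat the 2 as one block: (15-2+1)! × 2! = 87178291200 × 2 = 174356582400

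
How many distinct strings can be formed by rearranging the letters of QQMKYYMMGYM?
11! / (1! × 1! × 4! × 3! × 2!) = 138600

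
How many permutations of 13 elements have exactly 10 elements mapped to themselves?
Choose the 10 fixed points C(13,10) = 286, derange the rest: !3 = Σ_{j=0}^{3} (-1)^j·3!/j! = 6 - 6 + 3 - 1 = 2. Product = 286 × 2 = 572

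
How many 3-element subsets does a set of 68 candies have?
C(68,3) = 68!/(3!×65!) = 50116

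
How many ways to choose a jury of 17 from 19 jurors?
C(19,17) = 19!/(17!×2!) = 171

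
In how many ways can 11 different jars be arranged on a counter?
11! = 39916800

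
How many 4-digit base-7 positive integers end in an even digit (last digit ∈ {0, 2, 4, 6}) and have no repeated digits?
Last∈{0,2,4,6}. Last=0: 120. Last nonzero: 3×5×P(5,2) = 300. Total = 420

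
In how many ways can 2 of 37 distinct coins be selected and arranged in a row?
P(37,2) = 37!/(37-2)! = 1332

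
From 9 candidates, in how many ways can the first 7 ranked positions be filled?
P(9,7) = 9!/(9-7)! = 181440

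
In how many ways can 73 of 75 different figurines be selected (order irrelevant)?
C(75,73) = 75!/(73!×2!) = 2775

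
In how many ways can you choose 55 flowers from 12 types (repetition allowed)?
C(55+12-1, 12-1) = C(66, 11) = 1074082795968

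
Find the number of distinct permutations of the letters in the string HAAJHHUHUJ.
10! / (2! × 4! × 2! × 2!) = 18900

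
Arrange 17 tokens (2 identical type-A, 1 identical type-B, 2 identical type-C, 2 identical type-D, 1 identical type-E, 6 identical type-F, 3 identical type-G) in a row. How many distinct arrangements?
17! / (2! × 1! × 2! × 2! × 1! × 6! × 3!) = 10291881600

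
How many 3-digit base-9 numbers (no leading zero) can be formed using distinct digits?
First digit: 8 choices (nonzero). Then descending: 8 × 8 × 7 = 448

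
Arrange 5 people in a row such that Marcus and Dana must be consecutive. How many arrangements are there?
Treat the 2 as one block: (5-2+1)! × 2! = 24 × 2 = 48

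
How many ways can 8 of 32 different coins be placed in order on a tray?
P(32,8) = 32!/(32-8)! = 424097856000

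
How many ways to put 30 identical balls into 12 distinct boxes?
C(30+12-1, 12-1) = C(41, 11) = 3159461968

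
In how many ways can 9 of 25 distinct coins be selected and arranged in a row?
P(25,9) = 25!/(25-9)! = 741354768000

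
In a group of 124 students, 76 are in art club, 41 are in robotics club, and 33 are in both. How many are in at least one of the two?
|A∪B| = |A| + |B| - |A∩B| = 76 + 41 - 33 = 84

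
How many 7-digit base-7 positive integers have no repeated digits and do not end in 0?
Last digit: 6 nonzero choices. First digit: 5 (nonzero, ≠last). Middle 5: P(5,5) = 120. Total = 3600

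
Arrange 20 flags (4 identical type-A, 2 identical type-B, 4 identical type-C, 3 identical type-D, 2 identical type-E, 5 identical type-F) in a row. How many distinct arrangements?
20! / (4! × 2! × 4! × 3! × 2! × 5!) = 1466593128000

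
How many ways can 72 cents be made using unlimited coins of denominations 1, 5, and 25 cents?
Coefficient of x^72 in 1/(1-x^1) · 1/(1-x^5) · 1/(1-x^25). Case on j = number of 25-cent coins (j = 0..2); remainder r = 72 - 25j is made from {1,5} in ⌊r/5⌋+1 ways. r = 72, 47, 22 → 15 + 10 + 5 = 30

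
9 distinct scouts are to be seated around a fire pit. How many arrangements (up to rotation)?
Circular: fix one position, arrange the rest. (9-1)! = 40320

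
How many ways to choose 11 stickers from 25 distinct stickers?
C(25,11) = 25!/(11!×14!) = 4457400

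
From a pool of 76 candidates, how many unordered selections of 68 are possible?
C(76,68) = 76!/(68!×8!) = 18855883575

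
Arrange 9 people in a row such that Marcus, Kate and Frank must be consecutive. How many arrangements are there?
Treat the 3 as one block: (9-3+1)! × 3! = 5040 × 6 = 30240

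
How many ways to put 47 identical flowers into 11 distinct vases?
C(47+11-1, 11-1) = C(57, 10) = 43183019880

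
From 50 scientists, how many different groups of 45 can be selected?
C(50,45) = 50!/(45!×5!) = 2118760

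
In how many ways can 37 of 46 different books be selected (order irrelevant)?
C(46,37) = 46!/(37!×9!) = 1101716330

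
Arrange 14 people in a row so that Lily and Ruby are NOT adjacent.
Total - adjacent = 14! - (14-1)!×2 = 87178291200 - 12454041600 = 74724249600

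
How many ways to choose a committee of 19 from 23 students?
C(23,19) = 23!/(19!×4!) = 8855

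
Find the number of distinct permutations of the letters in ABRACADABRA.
11! / (5! × 2! × 2! × 1! × 1!) = 83160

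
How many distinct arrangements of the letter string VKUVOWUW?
8! / (1! × 2! × 1! × 2! × 2!) = 5040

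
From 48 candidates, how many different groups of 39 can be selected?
C(48,39) = 48!/(39!×9!) = 1677106640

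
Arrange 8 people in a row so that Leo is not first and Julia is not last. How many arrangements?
By inclusion-exclusion: 8! - 2×(8-1)! + (8-2)! = 40320 - 10080 + 720 = 30960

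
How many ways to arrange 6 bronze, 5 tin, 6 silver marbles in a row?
17! / (6! × 5! × 6!) = 5717712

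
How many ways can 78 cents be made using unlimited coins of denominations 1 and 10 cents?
Coefficient of x^78 in 1/(1-x^1) · 1/(1-x^10). Use j coins of 10 for j = 0..⌊78/10⌋ = 7, the rest in 1s: 7 + 1 = 8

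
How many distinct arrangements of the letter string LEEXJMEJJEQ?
11! / (1! × 1! × 3! × 1! × 4! × 1!) = 277200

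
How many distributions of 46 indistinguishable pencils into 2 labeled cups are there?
C(46+2-1, 2-1) = C(47, 1) = 47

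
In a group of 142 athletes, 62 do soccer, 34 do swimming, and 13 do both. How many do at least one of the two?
|A∪B| = |A| + |B| - |A∩B| = 62 + 34 - 13 = 83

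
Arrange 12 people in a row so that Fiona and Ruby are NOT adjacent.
Total - adjacent = 12! - (12-1)!×2 = 479001600 - 79833600 = 399168000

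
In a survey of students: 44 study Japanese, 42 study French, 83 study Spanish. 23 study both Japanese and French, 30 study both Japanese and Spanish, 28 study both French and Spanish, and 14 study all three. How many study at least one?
|A∪B∪C| = 44+42+83-23-30-28+14 = 102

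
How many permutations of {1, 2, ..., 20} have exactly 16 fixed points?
Choose the 16 fixed points C(20,16) = 4845, derange the rest: !4 = Σ_{j=0}^{4} (-1)^j·4!/j! = 24 - 24 + 12 - 4 + 1 = 9. Product = 4845 × 9 = 43605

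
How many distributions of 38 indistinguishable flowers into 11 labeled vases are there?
C(38+11-1, 11-1) = C(48, 10) = 6540715896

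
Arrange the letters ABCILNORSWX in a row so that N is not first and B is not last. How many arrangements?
By inclusion-exclusion: 11! - 2×(11-1)! + (11-2)! = 39916800 - 7257600 + 362880 = 33022080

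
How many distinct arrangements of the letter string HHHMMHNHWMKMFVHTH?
17! / (1! × 4! × 1! × 1! × 1! × 1! × 7! × 1!) = 2940537600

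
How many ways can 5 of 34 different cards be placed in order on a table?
P(34,5) = 34!/(34-5)! = 33390720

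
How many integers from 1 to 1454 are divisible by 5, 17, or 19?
⌊1454/5⌋+⌊1454/17⌋+⌊1454/19⌋ - ⌊1454/85⌋-⌊1454/95⌋-⌊1454/323⌋ + ⌊1454/1615⌋ = 290+85+76 - 17-15-4 + 0 = 415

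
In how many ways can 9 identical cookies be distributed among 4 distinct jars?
C(9+4-1, 4-1) = C(12, 3) = 220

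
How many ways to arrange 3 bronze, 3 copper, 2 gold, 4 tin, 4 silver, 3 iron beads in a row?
19! / (3! × 3! × 2! × 4! × 4! × 3!) = 488864376000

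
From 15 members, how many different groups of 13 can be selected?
C(15,13) = 15!/(13!×2!) = 105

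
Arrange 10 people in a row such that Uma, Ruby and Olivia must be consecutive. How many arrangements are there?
Treat the 3 as one block: (10-3+1)! × 3! = 40320 × 6 = 241920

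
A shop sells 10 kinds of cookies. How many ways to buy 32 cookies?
C(32+10-1, 10-1) = C(41, 9) = 350343565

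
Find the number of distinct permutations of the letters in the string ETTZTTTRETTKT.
13! / (1! × 1! × 8! × 2! × 1!) = 77220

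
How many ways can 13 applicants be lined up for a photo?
13! = 6227020800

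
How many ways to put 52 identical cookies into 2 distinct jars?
C(52+2-1, 2-1) = C(53, 1) = 53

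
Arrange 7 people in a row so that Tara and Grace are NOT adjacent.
Total - adjacent = 7! - (7-1)!×2 = 5040 - 1440 = 3600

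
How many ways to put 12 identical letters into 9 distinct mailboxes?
C(12+9-1, 9-1) = C(20, 8) = 125970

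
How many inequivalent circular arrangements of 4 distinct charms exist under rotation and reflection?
(4-1)!/2 = 6/2 = 3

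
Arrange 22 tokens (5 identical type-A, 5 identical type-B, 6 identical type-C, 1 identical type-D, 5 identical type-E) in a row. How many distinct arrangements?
22! / (5! × 5! × 6! × 1! × 5!) = 903421366848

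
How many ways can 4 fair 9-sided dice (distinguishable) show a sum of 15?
Coefficient of x^15 in (x + x² + ... + x^9)^4. By inclusion-exclusion on dice exceeding 9: Σ_j (-1)^j C(4,j)·C(15-1-9j, 3) = C(4,0)·C(14,3) - C(4,1)·C(5,3) = 1·364 - 4·10 = 324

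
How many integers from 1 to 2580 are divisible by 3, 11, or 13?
⌊2580/3⌋+⌊2580/11⌋+⌊2580/13⌋ - ⌊2580/33⌋-⌊2580/39⌋-⌊2580/143⌋ + ⌊2580/429⌋ = 860+234+198 - 78-66-18 + 6 = 1136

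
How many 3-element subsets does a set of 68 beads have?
C(68,3) = 68!/(3!×65!) = 50116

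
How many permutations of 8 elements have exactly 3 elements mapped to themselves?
Choose the 3 fixed points C(8,3) = 56, derange the rest: !5 = Σ_{j=0}^{5} (-1)^j·5!/j! = 120 - 120 + 60 - 20 + 5 - 1 = 44. Product = 56 × 44 = 2464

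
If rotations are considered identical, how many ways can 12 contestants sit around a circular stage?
Circular: fix one position, arrange the rest. (12-1)! = 39916800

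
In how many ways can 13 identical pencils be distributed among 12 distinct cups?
C(13+12-1, 12-1) = C(24, 11) = 2496144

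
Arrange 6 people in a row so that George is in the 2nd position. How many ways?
Fix one position: (6-1)! = 120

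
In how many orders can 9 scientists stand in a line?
9! = 362880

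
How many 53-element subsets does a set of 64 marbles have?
C(64,53) = 64!/(53!×11!) = 743595781824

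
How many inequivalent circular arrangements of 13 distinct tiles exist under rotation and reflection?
(13-1)!/2 = 479001600/2 = 239500800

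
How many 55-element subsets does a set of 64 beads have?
C(64,55) = 64!/(55!×9!) = 27540584512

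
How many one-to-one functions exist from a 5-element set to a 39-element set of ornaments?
P(39,5) = 39!/(39-5)! = 69090840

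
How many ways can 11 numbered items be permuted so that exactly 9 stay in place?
Choose the 9 fixed points C(11,9) = 55, derange the rest: !2 = Σ_{j=0}^{2} (-1)^j·2!/j! = 2 - 2 + 1 = 1. Product = 55 × 1 = 55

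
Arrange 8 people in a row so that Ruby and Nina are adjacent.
Treat as block: (8-1)! × 2! = 5040 × 2 = 10080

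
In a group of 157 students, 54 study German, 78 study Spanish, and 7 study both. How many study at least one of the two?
|A∪B| = |A| + |B| - |A∩B| = 54 + 78 - 7 = 125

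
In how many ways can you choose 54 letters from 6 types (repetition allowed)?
C(54+6-1, 6-1) = C(59, 5) = 5006386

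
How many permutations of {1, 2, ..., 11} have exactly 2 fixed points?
Choose the 2 fixed points C(11,2) = 55, derange the rest: !9 = Σ_{j=0}^{9} (-1)^j·9!/j! = 362880 - 362880 + 181440 - 60480 + 15120 - 3024 + 504 - 72 + 9 - 1 = 133496. Product = 55 × 133496 = 7342280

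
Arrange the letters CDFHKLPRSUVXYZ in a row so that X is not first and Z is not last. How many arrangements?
By inclusion-exclusion: 14! - 2×(14-1)! + (14-2)! = 87178291200 - 12454041600 + 479001600 = 75203251200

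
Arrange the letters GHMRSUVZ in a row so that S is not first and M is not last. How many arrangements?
By inclusion-exclusion: 8! - 2×(8-1)! + (8-2)! = 40320 - 10080 + 720 = 30960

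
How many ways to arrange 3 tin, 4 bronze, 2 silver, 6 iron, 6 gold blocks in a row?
21! / (3! × 4! × 2! × 6! × 6!) = 342205063200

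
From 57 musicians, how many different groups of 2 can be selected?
C(57,2) = 57!/(2!×55!) = 1596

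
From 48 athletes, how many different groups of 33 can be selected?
C(48,33) = 48!/(33!×15!) = 1093260079344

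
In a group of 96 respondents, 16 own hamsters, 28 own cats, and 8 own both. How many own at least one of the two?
|A∪B| = |A| + |B| - |A∩B| = 16 + 28 - 8 = 36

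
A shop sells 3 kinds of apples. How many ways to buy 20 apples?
C(20+3-1, 3-1) = C(22, 2) = 231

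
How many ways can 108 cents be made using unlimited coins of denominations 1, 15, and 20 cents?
Coefficient of x^108 in 1/(1-x^1) · 1/(1-x^15) · 1/(1-x^20). Case on j = number of 20-cent coins (j = 0..5); remainder r = 108 - 20j is made from {1,15} in ⌊r/15⌋+1 ways. r = 108, 88, 68, 48, 28, 8 → 8 + 6 + 5 + 4 + 2 + 1 = 26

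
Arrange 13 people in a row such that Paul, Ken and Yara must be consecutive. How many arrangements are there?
Treat the 3 as one block: (13-3+1)! × 3! = 39916800 × 6 = 239500800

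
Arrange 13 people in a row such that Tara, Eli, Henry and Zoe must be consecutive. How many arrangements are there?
Treat the 4 as one block: (13-4+1)! × 4! = 3628800 × 24 = 87091200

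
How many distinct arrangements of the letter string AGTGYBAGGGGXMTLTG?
17! / (1! × 2! × 1! × 3! × 7! × 1! × 1! × 1!) = 5881075200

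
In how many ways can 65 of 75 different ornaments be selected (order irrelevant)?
C(75,65) = 75!/(65!×10!) = 828931106355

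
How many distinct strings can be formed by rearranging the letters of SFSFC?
5! / (2! × 2! × 1!) = 30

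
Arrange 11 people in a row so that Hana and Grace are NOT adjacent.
Total - adjacent = 11! - (11-1)!×2 = 39916800 - 7257600 = 32659200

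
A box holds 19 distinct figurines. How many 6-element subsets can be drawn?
C(19,6) = 19!/(6!×13!) = 27132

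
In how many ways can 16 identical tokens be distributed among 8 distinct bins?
C(16+8-1, 8-1) = C(23, 7) = 245157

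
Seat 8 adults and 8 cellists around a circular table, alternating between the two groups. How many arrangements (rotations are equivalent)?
Fix one of the adults: (8-1)! ways for the remaining adults, × 8! ways for the cellists = 5040 × 40320 = 203212800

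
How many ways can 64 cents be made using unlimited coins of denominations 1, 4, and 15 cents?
Coefficient of x^64 in 1/(1-x^1) · 1/(1-x^4) · 1/(1-x^15). Case on j = number of 15-cent coins (j = 0..4); remainder r = 64 - 15j is made from {1,4} in ⌊r/4⌋+1 ways. r = 64, 49, 34, 19, 4 → 17 + 13 + 9 + 5 + 2 = 46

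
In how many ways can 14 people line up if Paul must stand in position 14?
Fix one position: (14-1)! = 6227020800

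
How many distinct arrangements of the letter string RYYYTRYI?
8! / (1! × 2! × 4! × 1!) = 840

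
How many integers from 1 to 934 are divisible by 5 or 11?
⌊934/5⌋ + ⌊934/11⌋ - ⌊934/55⌋ = 186 + 84 - 16 = 254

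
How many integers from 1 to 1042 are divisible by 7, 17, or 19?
⌊1042/7⌋+⌊1042/17⌋+⌊1042/19⌋ - ⌊1042/119⌋-⌊1042/133⌋-⌊1042/323⌋ + ⌊1042/2261⌋ = 148+61+54 - 8-7-3 + 0 = 245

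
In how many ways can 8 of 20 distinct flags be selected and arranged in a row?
P(20,8) = 20!/(20-8)! = 5079110400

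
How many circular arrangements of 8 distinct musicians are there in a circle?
Circular: fix one position, arrange the rest. (8-1)! = 5040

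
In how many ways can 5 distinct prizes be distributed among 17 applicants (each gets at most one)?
P(17,5) = 17!/(17-5)! = 742560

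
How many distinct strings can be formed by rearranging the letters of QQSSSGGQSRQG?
12! / (3! × 4! × 4! × 1!) = 138600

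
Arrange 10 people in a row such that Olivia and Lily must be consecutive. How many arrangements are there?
Treat the 2 as one block: (10-2+1)! × 2! = 362880 × 2 = 725760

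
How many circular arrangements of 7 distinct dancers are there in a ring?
Circular: fix one position, arrange the rest. (7-1)! = 720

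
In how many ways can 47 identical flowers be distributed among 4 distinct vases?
C(47+4-1, 4-1) = C(50, 3) = 19600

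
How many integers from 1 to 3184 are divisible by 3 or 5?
⌊3184/3⌋ + ⌊3184/5⌋ - ⌊3184/15⌋ = 1061 + 636 - 212 = 1485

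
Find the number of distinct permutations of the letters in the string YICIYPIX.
8! / (3! × 2! × 1! × 1! × 1!) = 3360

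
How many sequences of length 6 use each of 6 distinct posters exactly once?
6! = 720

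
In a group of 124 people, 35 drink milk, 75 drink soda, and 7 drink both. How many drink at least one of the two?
|A∪B| = |A| + |B| - |A∩B| = 35 + 75 - 7 = 103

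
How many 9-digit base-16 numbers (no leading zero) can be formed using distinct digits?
First digit: 15 choices (nonzero). Then descending: 15 × 15 × 14 × 13 × 12 × 11 × 10 × 9 × 8 = 3891888000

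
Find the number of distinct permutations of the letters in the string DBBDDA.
6! / (1! × 2! × 3!) = 60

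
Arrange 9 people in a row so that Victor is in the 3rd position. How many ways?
Fix one position: (9-1)! = 40320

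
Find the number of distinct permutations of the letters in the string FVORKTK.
7! / (2! × 1! × 1! × 1! × 1! × 1!) = 2520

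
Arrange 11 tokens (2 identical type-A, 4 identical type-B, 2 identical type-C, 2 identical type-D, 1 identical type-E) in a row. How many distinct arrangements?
11! / (2! × 4! × 2! × 2! × 1!) = 207900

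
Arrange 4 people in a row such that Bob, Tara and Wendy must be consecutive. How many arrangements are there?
Treat the 3 as one block: (4-3+1)! × 3! = 2 × 6 = 12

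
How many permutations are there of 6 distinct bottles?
6! = 720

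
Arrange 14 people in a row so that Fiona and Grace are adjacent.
Treat as block: (14-1)! × 2! = 6227020800 × 2 = 12454041600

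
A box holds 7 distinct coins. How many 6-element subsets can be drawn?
C(7,6) = 7!/(6!×1!) = 7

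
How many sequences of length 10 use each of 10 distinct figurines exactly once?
10! = 3628800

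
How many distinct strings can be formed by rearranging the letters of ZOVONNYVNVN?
11! / (4! × 1! × 3! × 1! × 2!) = 138600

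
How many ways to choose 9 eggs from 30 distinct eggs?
C(30,9) = 30!/(9!×21!) = 14307150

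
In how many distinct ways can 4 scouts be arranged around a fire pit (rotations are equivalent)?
Circular: fix one position, arrange the rest. (4-1)! = 6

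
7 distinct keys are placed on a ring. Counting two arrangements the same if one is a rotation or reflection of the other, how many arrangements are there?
(7-1)!/2 = 720/2 = 360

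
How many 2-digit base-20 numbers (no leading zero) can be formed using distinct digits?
First digit: 19 choices (nonzero). Then descending: 19 × 19 = 361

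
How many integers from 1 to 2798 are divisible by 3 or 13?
⌊2798/3⌋ + ⌊2798/13⌋ - ⌊2798/39⌋ = 932 + 215 - 71 = 1076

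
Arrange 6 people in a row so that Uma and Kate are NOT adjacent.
Total - adjacent = 6! - (6-1)!×2 = 720 - 240 = 480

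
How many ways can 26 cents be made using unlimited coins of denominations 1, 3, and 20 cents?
Coefficient of x^26 in 1/(1-x^1) · 1/(1-x^3) · 1/(1-x^20). Case on j = number of 20-cent coins (j = 0..1); remainder r = 26 - 20j is made from {1,3} in ⌊r/3⌋+1 ways. r = 26, 6 → 9 + 3 = 12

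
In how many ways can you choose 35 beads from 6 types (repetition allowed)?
C(35+6-1, 6-1) = C(40, 5) = 658008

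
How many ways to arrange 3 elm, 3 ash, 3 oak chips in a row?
9! / (3! × 3! × 3!) = 1680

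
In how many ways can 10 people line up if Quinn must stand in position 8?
Fix one position: (10-1)! = 362880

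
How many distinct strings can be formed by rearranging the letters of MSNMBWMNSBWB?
12! / (2! × 2! × 3! × 3! × 2!) = 1663200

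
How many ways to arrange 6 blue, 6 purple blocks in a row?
12! / (6! × 6!) = 924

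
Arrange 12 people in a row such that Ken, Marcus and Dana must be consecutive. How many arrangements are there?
Treat the 3 as one block: (12-3+1)! × 3! = 3628800 × 6 = 21772800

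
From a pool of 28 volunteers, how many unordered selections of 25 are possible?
C(28,25) = 28!/(25!×3!) = 3276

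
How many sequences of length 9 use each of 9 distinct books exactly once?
9! = 362880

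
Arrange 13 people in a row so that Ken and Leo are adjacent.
Treat as block: (13-1)! × 2! = 479001600 × 2 = 958003200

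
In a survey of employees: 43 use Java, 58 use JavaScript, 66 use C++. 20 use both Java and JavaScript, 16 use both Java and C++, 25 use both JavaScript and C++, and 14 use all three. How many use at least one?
|A∪B∪C| = 43+58+66-20-16-25+14 = 120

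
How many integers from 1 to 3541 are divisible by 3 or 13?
⌊3541/3⌋ + ⌊3541/13⌋ - ⌊3541/39⌋ = 1180 + 272 - 90 = 1362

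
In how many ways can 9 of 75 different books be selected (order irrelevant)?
C(75,9) = 75!/(9!×66!) = 125595622175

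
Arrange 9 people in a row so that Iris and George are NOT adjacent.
Total - adjacent = 9! - (9-1)!×2 = 362880 - 80640 = 282240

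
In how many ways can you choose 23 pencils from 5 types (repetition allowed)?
C(23+5-1, 5-1) = C(27, 4) = 17550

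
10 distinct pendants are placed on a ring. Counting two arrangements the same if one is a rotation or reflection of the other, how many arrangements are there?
(10-1)!/2 = 362880/2 = 181440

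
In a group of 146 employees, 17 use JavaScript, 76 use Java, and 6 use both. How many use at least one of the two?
|A∪B| = |A| + |B| - |A∩B| = 17 + 76 - 6 = 87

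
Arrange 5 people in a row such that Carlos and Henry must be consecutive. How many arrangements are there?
Treat the 2 as one block: (5-2+1)! × 2! = 24 × 2 = 48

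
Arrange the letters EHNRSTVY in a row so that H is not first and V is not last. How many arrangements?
By inclusion-exclusion: 8! - 2×(8-1)! + (8-2)! = 40320 - 10080 + 720 = 30960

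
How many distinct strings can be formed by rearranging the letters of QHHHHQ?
6! / (2! × 4!) = 15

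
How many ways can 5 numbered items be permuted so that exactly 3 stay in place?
Choose the 3 fixed points C(5,3) = 10, derange the rest: !2 = Σ_{j=0}^{2} (-1)^j·2!/j! = 2 - 2 + 1 = 1. Product = 10 × 1 = 10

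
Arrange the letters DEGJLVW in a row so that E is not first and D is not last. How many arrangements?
By inclusion-exclusion: 7! - 2×(7-1)! + (7-2)! = 5040 - 1440 + 120 = 3720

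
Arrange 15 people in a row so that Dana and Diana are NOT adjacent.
Total - adjacent = 15! - (15-1)!×2 = 1307674368000 - 174356582400 = 1133317785600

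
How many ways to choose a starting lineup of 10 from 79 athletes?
C(79,10) = 79!/(10!×69!) = 1440680596355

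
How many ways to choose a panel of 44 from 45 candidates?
C(45,44) = 45!/(44!×1!) = 45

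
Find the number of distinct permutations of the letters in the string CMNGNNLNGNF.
11! / (5! × 1! × 1! × 1! × 2! × 1!) = 166320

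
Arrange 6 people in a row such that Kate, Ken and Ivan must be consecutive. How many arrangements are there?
Treat the 3 as one block: (6-3+1)! × 3! = 24 × 6 = 144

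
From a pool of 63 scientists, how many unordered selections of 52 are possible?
C(63,52) = 63!/(52!×11!) = 615790256823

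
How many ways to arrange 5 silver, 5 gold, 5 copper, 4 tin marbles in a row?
19! / (5! × 5! × 5! × 4!) = 2933186256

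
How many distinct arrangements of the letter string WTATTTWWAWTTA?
13! / (4! × 3! × 6!) = 60060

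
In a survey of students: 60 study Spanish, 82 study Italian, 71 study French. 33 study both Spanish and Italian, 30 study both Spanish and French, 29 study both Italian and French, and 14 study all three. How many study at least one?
|A∪B∪C| = 60+82+71-33-30-29+14 = 135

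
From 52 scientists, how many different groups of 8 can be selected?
C(52,8) = 52!/(8!×44!) = 752538150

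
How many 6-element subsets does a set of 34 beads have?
C(34,6) = 34!/(6!×28!) = 1344904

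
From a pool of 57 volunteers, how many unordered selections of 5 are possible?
C(57,5) = 57!/(5!×52!) = 4187106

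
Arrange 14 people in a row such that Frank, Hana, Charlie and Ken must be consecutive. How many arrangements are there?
Treat the 4 as one block: (14-4+1)! × 4! = 39916800 × 24 = 958003200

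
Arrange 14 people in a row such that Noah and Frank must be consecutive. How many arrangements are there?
Treat the 2 as one block: (14-2+1)! × 2! = 6227020800 × 2 = 12454041600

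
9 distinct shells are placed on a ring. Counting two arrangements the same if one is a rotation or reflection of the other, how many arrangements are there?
(9-1)!/2 = 40320/2 = 20160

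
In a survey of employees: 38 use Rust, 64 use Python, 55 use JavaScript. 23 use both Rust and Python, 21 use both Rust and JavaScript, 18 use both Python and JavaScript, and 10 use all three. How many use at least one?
|A∪B∪C| = 38+64+55-23-21-18+10 = 105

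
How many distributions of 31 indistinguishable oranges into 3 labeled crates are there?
C(31+3-1, 3-1) = C(33, 2) = 528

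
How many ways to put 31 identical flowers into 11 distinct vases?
C(31+11-1, 11-1) = C(41, 10) = 1121099408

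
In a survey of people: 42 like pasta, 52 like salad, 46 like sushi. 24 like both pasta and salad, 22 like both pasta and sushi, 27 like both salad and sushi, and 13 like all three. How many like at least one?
|A∪B∪C| = 42+52+46-24-22-27+13 = 80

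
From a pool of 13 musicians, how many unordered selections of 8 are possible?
C(13,8) = 13!/(8!×5!) = 1287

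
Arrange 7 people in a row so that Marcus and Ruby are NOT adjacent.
Total - adjacent = 7! - (7-1)!×2 = 5040 - 1440 = 3600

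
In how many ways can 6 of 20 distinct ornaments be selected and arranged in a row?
P(20,6) = 20!/(20-6)! = 27907200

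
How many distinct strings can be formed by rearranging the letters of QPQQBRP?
7! / (2! × 1! × 3! × 1!) = 420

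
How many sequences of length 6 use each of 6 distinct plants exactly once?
6! = 720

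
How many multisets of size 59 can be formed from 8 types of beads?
C(59+8-1, 8-1) = C(66, 7) = 778789440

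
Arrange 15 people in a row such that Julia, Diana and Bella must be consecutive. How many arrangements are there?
Treat the 3 as one block: (15-3+1)! × 3! = 6227020800 × 6 = 37362124800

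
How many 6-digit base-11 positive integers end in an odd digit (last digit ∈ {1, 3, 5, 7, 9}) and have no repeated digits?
Last∈{1,3,5,7,9}. Last=0: 0. Last nonzero: 5×9×P(9,4) = 136080. Total = 136080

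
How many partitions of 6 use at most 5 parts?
By conjugation, equals partitions of 6 into parts ≤ 5. Let r_j(i) = number of partitions of i into parts ≤ j, for i = 0..6. r_1(i) = 1 for all i; r_j(i) = r_{j-1}(i) + r_j(i-j). Rows j = 2..5: ≤2: 1 1 2 2 3 3 4; ≤3: 1 1 2 3 4 5 7; ≤4: 1 1 2 3 5 6 9; ≤5: 1 1 2 3 5 7 10. r_5(6) = 10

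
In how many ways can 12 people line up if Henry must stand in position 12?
Fix one position: (12-1)! = 39916800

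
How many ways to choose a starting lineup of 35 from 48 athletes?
C(48,35) = 48!/(35!×13!) = 192928249296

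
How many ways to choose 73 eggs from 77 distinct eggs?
C(77,73) = 77!/(73!×4!) = 1353275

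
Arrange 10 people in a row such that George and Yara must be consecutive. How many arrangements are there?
Treat the 2 as one block: (10-2+1)! × 2! = 362880 × 2 = 725760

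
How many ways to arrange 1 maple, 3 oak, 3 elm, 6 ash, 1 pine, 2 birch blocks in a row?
16! / (1! × 3! × 3! × 6! × 1! × 2!) = 403603200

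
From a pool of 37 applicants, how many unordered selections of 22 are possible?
C(37,22) = 37!/(22!×15!) = 9364199760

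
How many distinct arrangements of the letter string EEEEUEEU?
8! / (6! × 2!) = 28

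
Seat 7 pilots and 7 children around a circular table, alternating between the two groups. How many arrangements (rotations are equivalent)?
Fix one of the pilots: (7-1)! ways for the remaining pilots, × 7! ways for the children = 720 × 5040 = 3628800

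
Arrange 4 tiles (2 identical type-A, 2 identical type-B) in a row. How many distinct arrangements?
4! / (2! × 2!) = 6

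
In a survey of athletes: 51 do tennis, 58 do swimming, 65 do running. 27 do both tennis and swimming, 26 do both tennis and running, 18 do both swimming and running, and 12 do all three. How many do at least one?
|A∪B∪C| = 51+58+65-27-26-18+12 = 115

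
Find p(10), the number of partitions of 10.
Pentagonal recurrence p(n) = p(n-1) + p(n-2) - p(n-5) - p(n-7) + p(n-12) + p(n-15) - ... gives p(0..9) = 1, 1, 2, 3, 5, 7, 11, 15, 22, 30. p(10) = p(9) + p(8) - p(5) - p(3) = 30 + 22 - 7 - 3 = 42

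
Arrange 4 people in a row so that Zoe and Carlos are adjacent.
Treat as block: (4-1)! × 2! = 6 × 2 = 12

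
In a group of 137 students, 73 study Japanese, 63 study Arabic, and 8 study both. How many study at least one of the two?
|A∪B| = |A| + |B| - |A∩B| = 73 + 63 - 8 = 128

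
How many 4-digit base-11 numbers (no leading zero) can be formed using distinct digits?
First digit: 10 choices (nonzero). Then descending: 10 × 10 × 9 × 8 = 7200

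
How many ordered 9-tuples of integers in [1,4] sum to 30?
Coefficient of x^30 in (x + x² + ... + x^4)^9. By inclusion-exclusion on dice exceeding 4: Σ_j (-1)^j C(9,j)·C(30-1-4j, 8) = C(9,0)·C(29,8) - C(9,1)·C(25,8) + C(9,2)·C(21,8) - C(9,3)·C(17,8) + C(9,4)·C(13,8) - C(9,5)·C(9,8) = 1·4292145 - 9·1081575 + 36·203490 - 84·24310 + 126·1287 - 126·9 = 2598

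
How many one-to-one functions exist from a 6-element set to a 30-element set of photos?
P(30,6) = 30!/(30-6)! = 427518000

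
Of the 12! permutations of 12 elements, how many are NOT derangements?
Complement of the derangements. !12 = Σ_{j=0}^{12} (-1)^j·12!/j! = 479001600 - 479001600 + 239500800 - 79833600 + 19958400 - 3991680 + 665280 - 95040 + 11880 - 1320 + 132 - 12 + 1 = 176214841. 12! - !12 = 479001600 - 176214841 = 302786759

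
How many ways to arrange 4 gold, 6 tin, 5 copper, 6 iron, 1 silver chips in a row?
22! / (4! × 6! × 5! × 6! × 1!) = 752851139040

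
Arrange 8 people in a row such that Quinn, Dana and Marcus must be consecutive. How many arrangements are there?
Treat the 3 as one block: (8-3+1)! × 3! = 720 × 6 = 4320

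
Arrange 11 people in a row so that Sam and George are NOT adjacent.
Total - adjacent = 11! - (11-1)!×2 = 39916800 - 7257600 = 32659200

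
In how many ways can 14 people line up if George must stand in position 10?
Fix one position: (14-1)! = 6227020800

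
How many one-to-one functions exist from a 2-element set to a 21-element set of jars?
P(21,2) = 21!/(21-2)! = 420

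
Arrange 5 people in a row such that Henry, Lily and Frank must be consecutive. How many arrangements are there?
Treat the 3 as one block: (5-3+1)! × 3! = 6 × 6 = 36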